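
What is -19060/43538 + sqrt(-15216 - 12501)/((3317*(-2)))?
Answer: -9530/21769 - I*sqrt(27717)/6634 ≈ -0.43778 - 0.025096*I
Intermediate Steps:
-19060/43538 + sqrt(-15216 - 12501)/((3317*(-2))) = -19060*1/43538 + sqrt(-27717)/(-6634) = -9530/21769 + (I*sqrt(27717))*(-1/6634) = -9530/21769 - I*sqrt(27717)/6634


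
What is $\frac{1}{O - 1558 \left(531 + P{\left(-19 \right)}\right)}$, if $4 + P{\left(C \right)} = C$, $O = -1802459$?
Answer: $- \frac{1}{2593923} \approx -3.8552 \cdot 10^{-7}$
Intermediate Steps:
$P{\left(C \right)} = -4 + C$
$\frac{1}{O - 1558 \left(531 + P{\left(-19 \right)}\right)} = \frac{1}{-1802459 - 1558 \left(531 - 23\right)} = \frac{1}{-1802459 - 791464} = \frac{1}{-2593923} = - \frac{1}{2593923}$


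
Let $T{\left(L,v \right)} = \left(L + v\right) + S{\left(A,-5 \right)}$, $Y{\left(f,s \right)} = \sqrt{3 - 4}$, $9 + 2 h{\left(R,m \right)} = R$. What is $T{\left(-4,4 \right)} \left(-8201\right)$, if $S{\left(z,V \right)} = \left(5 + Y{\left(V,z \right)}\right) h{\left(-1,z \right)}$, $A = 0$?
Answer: $205025 + 41005 i \approx 2.0503 \cdot 10^{5} + 41005.0 i$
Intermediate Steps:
$h{\left(R,m \right)} = - \frac{9}{2} + \frac{R}{2}$
$Y{\left(f,s \right)} = i$ ($Y{\left(f,s \right)} = \sqrt{-1} = i$)
$S{\left(z,V \right)} = -25 - 5 i$ ($S{\left(z,V \right)} = \left(5 + i\right) \left(- \frac{9}{2} + \frac{1}{2} \left(-1\right)\right) = \left(5 + i\right) \left(- \frac{9}{2} - \frac{1}{2}\right) = \left(5 + i\right) \left(-5\right) = -25 - 5 i$)
$T{\left(L,v \right)} = -25 + L + v - 5 i$ ($T{\left(L,v \right)} = \left(L + v\right) - \left(25 + 5 i\right) = -25 + L + v - 5 i$)
$T{\left(-4,4 \right)} \left(-8201\right) = \left(-25 - 4 + 4 - 5 i\right) \left(-8201\right) = \left(-25 - 5 i\right) \left(-8201\right) = 205025 + 41005 i$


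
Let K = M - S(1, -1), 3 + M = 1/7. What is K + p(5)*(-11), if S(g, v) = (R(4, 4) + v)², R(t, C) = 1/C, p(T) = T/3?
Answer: -7309/336 ≈ -21.753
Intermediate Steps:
p(T) = T/3 (p(T) = T*(⅓) = T/3)
S(g, v) = (¼ + v)² (S(g, v) = (1/4 + v)² = (¼ + v)²)
M = -20/7 (M = -3 + 1/7 = -3 + ⅐ = -20/7 ≈ -2.8571)
K = -383/112 (K = -20/7 - (1 + 4*(-1))²/16 = -20/7 - (1 - 4)²/16 = -20/7 - (-3)²/16 = -20/7 - 9/16 = -383/112 ≈ -3.4196)
K + p(5)*(-11) = -383/112 + ((⅓)*5)*(-11) = -383/112 + (5/3)*(-11) = -383/112 - 55/3 = -7309/336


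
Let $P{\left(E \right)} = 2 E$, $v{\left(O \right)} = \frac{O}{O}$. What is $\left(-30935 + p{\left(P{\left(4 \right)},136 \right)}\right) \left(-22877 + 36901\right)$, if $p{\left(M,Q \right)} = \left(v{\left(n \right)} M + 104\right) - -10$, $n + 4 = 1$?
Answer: $-432121512$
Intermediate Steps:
$n = -3$ ($n = -4 + 1 = -3$)
$v{\left(O \right)} = 1$
$p{\left(M,Q \right)} = 114 + M$ ($p{\left(M,Q \right)} = \left(1 M + 104\right) - -10 = \left(M + 104\right) + 10 = \left(104 + M\right) + 10 = 114 + M$)
$\left(-30935 + p{\left(P{\left(4 \right)},136 \right)}\right) \left(-22877 + 36901\right) = \left(-30935 + \left(114 + 2 \cdot 4\right)\right) \left(-22877 + 36901\right) = \left(-30935 + \left(114 + 8\right)\right) 14024 = \left(-30935 + 122\right) 14024 = \left(-30813\right) 14024 = -432121512$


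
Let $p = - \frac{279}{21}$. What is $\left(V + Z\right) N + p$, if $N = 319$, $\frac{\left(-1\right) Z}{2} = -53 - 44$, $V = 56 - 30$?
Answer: $\frac{491167}{7} \approx 70167.0$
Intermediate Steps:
$V = 26$
$Z = 194$ ($Z = - 2 \left(-53 - 44\right) = \left(-2\right) \left(-97\right) = 194$)
$p = - \frac{93}{7}$ ($p = \left(-279\right) \frac{1}{21} = - \frac{93}{7} \approx -13.286$)
$\left(V + Z\right) N + p = \left(26 + 194\right) 319 - \frac{93}{7} = 220 \cdot 319 - \frac{93}{7} = 70180 - \frac{93}{7} = \frac{491167}{7}$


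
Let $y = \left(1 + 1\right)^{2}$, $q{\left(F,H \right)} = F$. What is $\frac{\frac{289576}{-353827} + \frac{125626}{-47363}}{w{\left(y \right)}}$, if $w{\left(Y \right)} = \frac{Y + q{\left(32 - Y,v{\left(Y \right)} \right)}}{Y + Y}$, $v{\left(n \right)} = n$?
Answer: $- \frac{29082529395}{33516616402} \approx -0.8677$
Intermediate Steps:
$y = 4$ ($y = 2^{2} = 4$)
$w{\left(Y \right)} = \frac{16}{Y}$ ($w{\left(Y \right)} = \frac{Y - \left(-32 + Y\right)}{Y + Y} = \frac{32}{2 Y} = 32 \frac{1}{2 Y} = \frac{16}{Y}$)
$\frac{\frac{289576}{-353827} + \frac{125626}{-47363}}{w{\left(y \right)}} = \frac{\frac{289576}{-353827} + \frac{125626}{-47363}}{16 \cdot \frac{1}{4}} = \frac{289576 \left(- \frac{1}{353827}\right) + 125626 \left(- \frac{1}{47363}\right)}{16 \cdot \frac{1}{4}} = \frac{- \frac{289576}{353827} - \frac{125626}{47363}}{4} = \left(- \frac{58165058790}{16758308201}\right) \frac{1}{4} = - \frac{29082529395}{33516616402}$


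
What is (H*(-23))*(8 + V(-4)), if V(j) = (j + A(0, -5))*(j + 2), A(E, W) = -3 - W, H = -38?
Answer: 10488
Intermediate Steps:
V(j) = (2 + j)² (V(j) = (j + (-3 - 1*(-5)))*(j + 2) = (j + (-3 + 5))*(2 + j) = (j + 2)*(2 + j) = (2 + j)*(2 + j) = (2 + j)²)
(H*(-23))*(8 + V(-4)) = (-38*(-23))*(8 + (4 + (-4)² + 4*(-4))) = 874*(8 + (4 + 16 - 16)) = 874*(8 + 4) = 874*12 = 10488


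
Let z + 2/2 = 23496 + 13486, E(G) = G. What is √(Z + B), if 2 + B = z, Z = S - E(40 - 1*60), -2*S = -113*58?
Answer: 2*√10069 ≈ 200.69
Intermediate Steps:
S = 3277 (S = -(-113)*58/2 = -½*(-6554) = 3277)
z = 36981 (z = -1 + (23496 + 13486) = -1 + 36982 = 36981)
Z = 3297 (Z = 3277 - (40 - 1*60) = 3277 - (40 - 60) = 3277 - 1*(-20) = 3277 + 20 = 3297)
B = 36979 (B = -2 + 36981 = 36979)
√(Z + B) = √(3297 + 36979) = √40276 = 2*√10069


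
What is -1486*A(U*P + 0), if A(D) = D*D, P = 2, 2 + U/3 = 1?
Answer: -53496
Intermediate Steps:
U = -3 (U = -6 + 3*1 = -6 + 3 = -3)
A(D) = D²
-1486*A(U*P + 0) = -1486*(-3*2 + 0)² = -1486*(-6 + 0)² = -1486*(-6)² = -1486*36 = -53496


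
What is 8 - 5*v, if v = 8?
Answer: -32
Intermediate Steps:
8 - 5*v = 8 - 5*8 = 8 - 40 = -32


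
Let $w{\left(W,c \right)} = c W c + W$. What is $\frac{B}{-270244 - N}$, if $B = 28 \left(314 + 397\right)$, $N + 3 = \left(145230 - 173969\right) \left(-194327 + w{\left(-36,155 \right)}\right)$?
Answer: $- \frac{1422}{2174459257} \approx -6.5396 \cdot 10^{-7}$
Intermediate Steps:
$w{\left(W,c \right)} = W + W c^{2}$ ($w{\left(W,c \right)} = W c c + W = W c^{2} + W = W + W c^{2}$)
$N = 30442159354$ ($N = -3 + \left(145230 - 173969\right) \left(-194327 - 36 \left(1 + 155^{2}\right)\right) = -3 - 28739 \left(-194327 - 36 \left(1 + 24025\right)\right) = -3 - 28739 \left(-194327 - 864936\right) = -3 - -30442159357 = -3 + 30442159357 = 30442159354$)
$B = 19908$ ($B = 28 \cdot 711 = 19908$)
$\frac{B}{-270244 - N} = \frac{19908}{-270244 - 30442159354} = \frac{19908}{-30442429598} = 19908 \left(- \frac{1}{30442429598}\right) = - \frac{1422}{2174459257}$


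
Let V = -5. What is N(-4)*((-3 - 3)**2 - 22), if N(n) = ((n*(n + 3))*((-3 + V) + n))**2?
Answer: 32256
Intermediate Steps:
N(n) = n**2*(-8 + n)**2*(3 + n)**2 (N(n) = ((n*(n + 3))*((-3 - 5) + n))**2 = ((n*(3 + n))*(-8 + n))**2 = (n*(-8 + n)*(3 + n))**2 = n**2*(-8 + n)**2*(3 + n)**2)
N(-4)*((-3 - 3)**2 - 22) = ((-4)**2*(-8 - 4)**2*(3 - 4)**2)*((-3 - 3)**2 - 22) = (16*(-12)**2*(-1)**2)*((-6)**2 - 22) = (16*144*1)*(36 - 22) = 2304*14 = 32256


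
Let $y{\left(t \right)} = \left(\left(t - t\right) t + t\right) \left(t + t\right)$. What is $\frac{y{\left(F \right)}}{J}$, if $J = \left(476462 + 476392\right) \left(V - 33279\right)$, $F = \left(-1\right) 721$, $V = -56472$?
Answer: $- \frac{10609}{872648973} \approx -1.2157 \cdot 10^{-5}$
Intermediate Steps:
$F = -721$
$y{\left(t \right)} = 2 t^{2}$ ($y{\left(t \right)} = \left(0 t + t\right) 2 t = \left(0 + t\right) 2 t = t 2 t = 2 t^{2}$)
$J = -85519599354$ ($J = \left(476462 + 476392\right) \left(-56472 - 33279\right) = 952854 \left(-89751\right) = -85519599354$)
$\frac{y{\left(F \right)}}{J} = \frac{2 \left(-721\right)^{2}}{-85519599354} = 2 \cdot 519841 \left(- \frac{1}{85519599354}\right) = 1039682 \left(- \frac{1}{85519599354}\right) = - \frac{10609}{872648973}$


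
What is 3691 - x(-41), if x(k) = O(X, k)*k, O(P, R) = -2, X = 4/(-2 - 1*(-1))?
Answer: 3609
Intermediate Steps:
X = -4 (X = 4/(-2 + 1) = 4/(-1) = 4*(-1) = -4)
x(k) = -2*k
3691 - x(-41) = 3691 - (-2)*(-41) = 3691 - 1*82 = 3691 - 82 = 3609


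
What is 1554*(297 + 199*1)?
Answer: 770784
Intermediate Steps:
1554*(297 + 199*1) = 1554*(297 + 199) = 1554*496 = 770784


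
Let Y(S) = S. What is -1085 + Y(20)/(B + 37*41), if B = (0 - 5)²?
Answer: -836525/771 ≈ -1085.0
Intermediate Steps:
B = 25 (B = (-5)² = 25)
-1085 + Y(20)/(B + 37*41) = -1085 + 20/(25 + 37*41) = -1085 + 20/(25 + 1517) = -1085 + 20/1542 = -1085 + (1/1542)*20 = -1085 + 10/771 = -836525/771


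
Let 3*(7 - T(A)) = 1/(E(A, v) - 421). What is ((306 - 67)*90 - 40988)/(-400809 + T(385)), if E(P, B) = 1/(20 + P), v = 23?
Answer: 3321076912/68338344073 ≈ 0.048598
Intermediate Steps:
T(A) = 7 - 1/(3*(-421 + 1/(20 + A))) (T(A) = 7 - 1/(3*(1/(20 + A) - 421)) = 7 - 1/(3*(-421 + 1/(20 + A))))
((306 - 67)*90 - 40988)/(-400809 + T(385)) = ((306 - 67)*90 - 40988)/(-400809 + (176819 + 8842*385)/(3*(8419 + 421*385))) = (239*90 - 40988)/(-400809 + (176819 + 3404170)/(3*(8419 + 162085))) = (21510 - 40988)/(-400809 + (1/3)*3580989/170504) = -19478/(-400809 + (1/3)*(1/170504)*3580989) = -19478/(-400809 + 1193663/170504) = -19478/(-68338344073/170504) = -19478*(-170504/68338344073) = 3321076912/68338344073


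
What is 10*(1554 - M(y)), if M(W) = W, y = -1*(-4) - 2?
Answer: 15520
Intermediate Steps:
y = 2 (y = 4 - 2 = 2)
10*(1554 - M(y)) = 10*(1554 - 1*2) = 10*(1554 - 2) = 10*1552 = 15520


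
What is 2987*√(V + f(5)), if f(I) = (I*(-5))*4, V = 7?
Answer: 2987*I*√93 ≈ 28806.0*I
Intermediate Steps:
f(I) = -20*I (f(I) = -5*I*4 = -20*I)
2987*√(V + f(5)) = 2987*√(7 - 20*5) = 2987*√(7 - 100) = 2987*√(-93) = 2987*(I*√93) = 2987*I*√93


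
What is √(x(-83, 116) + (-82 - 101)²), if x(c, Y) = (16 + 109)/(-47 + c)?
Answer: √22637914/26 ≈ 183.00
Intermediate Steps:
x(c, Y) = 125/(-47 + c)
√(x(-83, 116) + (-82 - 101)²) = √(125/(-47 - 83) + (-82 - 101)²) = √(125/(-130) + (-183)²) = √(125*(-1/130) + 33489) = √(-25/26 + 33489) = √(870689/26) = √22637914/26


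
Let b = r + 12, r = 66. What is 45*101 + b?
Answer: 4623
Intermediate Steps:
b = 78 (b = 66 + 12 = 78)
45*101 + b = 45*101 + 78 = 4545 + 78 = 4623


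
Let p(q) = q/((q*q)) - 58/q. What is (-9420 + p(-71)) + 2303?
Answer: -505250/71 ≈ -7116.2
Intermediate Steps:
p(q) = -57/q (p(q) = q/(q²) - 58/q = q/q² - 58/q = 1/q - 58/q = -57/q)
(-9420 + p(-71)) + 2303 = (-9420 - 57/(-71)) + 2303 = (-9420 - 57*(-1/71)) + 2303 = (-9420 + 57/71) + 2303 = -668763/71 + 2303 = -505250/71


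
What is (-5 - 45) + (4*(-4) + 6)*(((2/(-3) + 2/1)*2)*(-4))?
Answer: 170/3 ≈ 56.667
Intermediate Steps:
(-5 - 45) + (4*(-4) + 6)*(((2/(-3) + 2/1)*2)*(-4)) = -50 + (-16 + 6)*(((2*(-⅓) + 2*1)*2)*(-4)) = -50 - 10*(-⅔ + 2)*2*(-4) = -50 - 10*(4/3)*2*(-4) = -50 - 80*(-4)/3 = -50 - 10*(-32/3) = -50 + 320/3 = 170/3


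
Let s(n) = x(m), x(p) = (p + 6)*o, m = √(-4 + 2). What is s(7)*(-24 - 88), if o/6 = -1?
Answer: 4032 + 672*I*√2 ≈ 4032.0 + 950.35*I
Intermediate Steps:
o = -6 (o = 6*(-1) = -6)
m = I*√2 (m = √(-2) = I*√2 ≈ 1.4142*I)
x(p) = -36 - 6*p (x(p) = (p + 6)*(-6) = (6 + p)*(-6) = -36 - 6*p)
s(n) = -36 - 6*I*√2
s(7)*(-24 - 88) = (-36 - 6*I*√2)*(-24 - 88) = (-36 - 6*I*√2)*(-112) = 4032 + 672*I*√2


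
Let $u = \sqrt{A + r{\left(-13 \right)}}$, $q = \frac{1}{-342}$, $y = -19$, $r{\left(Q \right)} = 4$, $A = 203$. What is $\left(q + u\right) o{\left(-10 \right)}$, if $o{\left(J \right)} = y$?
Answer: $\frac{1}{18} - 57 \sqrt{23} \approx -273.31$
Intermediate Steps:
$o{\left(J \right)} = -19$
$q = - \frac{1}{342} \approx -0.002924$
$u = 3 \sqrt{23}$ ($u = \sqrt{203 + 4} = \sqrt{207} = 3 \sqrt{23} \approx 14.387$)
$\left(q + u\right) o{\left(-10 \right)} = \left(- \frac{1}{342} + 3 \sqrt{23}\right) \left(-19\right) = \frac{1}{18} - 57 \sqrt{23}$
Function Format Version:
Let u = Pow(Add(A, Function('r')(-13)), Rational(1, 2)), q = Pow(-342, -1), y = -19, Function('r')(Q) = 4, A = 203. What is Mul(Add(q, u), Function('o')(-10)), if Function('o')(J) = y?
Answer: Add(Rational(1, 18), Mul(-57, Pow(23, Rational(1, 2)))) ≈ -273.31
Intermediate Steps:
Function('o')(J) = -19
q = Rational(-1, 342) ≈ -0.0029240
u = Mul(3, Pow(23, Rational(1, 2))) (u = Pow(Add(203, 4), Rational(1, 2)) = Pow(207, Rational(1, 2)) = Mul(3, Pow(23, Rational(1, 2))) ≈ 14.387)
Mul(Add(q, u), Function('o')(-10)) = Mul(Add(Rational(-1, 342), Mul(3, Pow(23, Rational(1, 2)))), -19) = Add(Rational(1, 18), Mul(-57, Pow(23, Rational(1, 2))))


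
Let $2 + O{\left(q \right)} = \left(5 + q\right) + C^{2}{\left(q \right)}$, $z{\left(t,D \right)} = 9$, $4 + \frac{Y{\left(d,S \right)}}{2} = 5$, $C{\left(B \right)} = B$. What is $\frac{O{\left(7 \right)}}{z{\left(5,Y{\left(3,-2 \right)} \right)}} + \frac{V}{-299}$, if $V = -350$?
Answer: $\frac{20791}{2691} \approx 7.7261$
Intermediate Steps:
$Y{\left(d,S \right)} = 2$ ($Y{\left(d,S \right)} = -8 + 2 \cdot 5 = -8 + 10 = 2$)
$O{\left(q \right)} = 3 + q + q^{2}$ ($O{\left(q \right)} = -2 + \left(\left(5 + q\right) + q^{2}\right) = -2 + \left(5 + q + q^{2}\right) = 3 + q + q^{2}$)
$\frac{O{\left(7 \right)}}{z{\left(5,Y{\left(3,-2 \right)} \right)}} + \frac{V}{-299} = \frac{3 + 7 + 7^{2}}{9} - \frac{350}{-299} = \left(3 + 7 + 49\right) \frac{1}{9} - - \frac{350}{299} = 59 \cdot \frac{1}{9} + \frac{350}{299} = \frac{59}{9} + \frac{350}{299} = \frac{20791}{2691}$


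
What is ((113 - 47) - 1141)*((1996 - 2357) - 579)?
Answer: 1010500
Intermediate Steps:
((113 - 47) - 1141)*((1996 - 2357) - 579) = (66 - 1141)*(-361 - 579) = -1075*(-940) = 1010500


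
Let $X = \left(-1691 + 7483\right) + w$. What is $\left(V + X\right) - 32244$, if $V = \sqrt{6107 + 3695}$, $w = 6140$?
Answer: $-20312 + 13 \sqrt{58} \approx -20213.0$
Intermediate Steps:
$V = 13 \sqrt{58}$ ($V = \sqrt{9802} = 13 \sqrt{58} \approx 99.005$)
$X = 11932$ ($X = \left(-1691 + 7483\right) + 6140 = 5792 + 6140 = 11932$)
$\left(V + X\right) - 32244 = \left(13 \sqrt{58} + 11932\right) - 32244 = \left(11932 + 13 \sqrt{58}\right) - 32244 = -20312 + 13 \sqrt{58}$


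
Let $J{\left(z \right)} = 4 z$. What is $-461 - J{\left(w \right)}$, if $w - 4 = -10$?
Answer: $-437$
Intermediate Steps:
$w = -6$ ($w = 4 - 10 = -6$)
$-461 - J{\left(w \right)} = -461 - 4 \left(-6\right) = -461 - -24 = -461 + 24 = -437$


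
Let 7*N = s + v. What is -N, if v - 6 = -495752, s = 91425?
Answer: 404321/7 ≈ 57760.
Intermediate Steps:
v = -495746 (v = 6 - 495752 = -495746)
N = -404321/7 (N = (91425 - 495746)/7 = (1/7)*(-404321) = -404321/7 ≈ -57760.)
-N = -1*(-404321/7) = 404321/7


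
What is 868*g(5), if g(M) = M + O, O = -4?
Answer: 868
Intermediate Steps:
g(M) = -4 + M (g(M) = M - 4 = -4 + M)
868*g(5) = 868*(-4 + 5) = 868*1 = 868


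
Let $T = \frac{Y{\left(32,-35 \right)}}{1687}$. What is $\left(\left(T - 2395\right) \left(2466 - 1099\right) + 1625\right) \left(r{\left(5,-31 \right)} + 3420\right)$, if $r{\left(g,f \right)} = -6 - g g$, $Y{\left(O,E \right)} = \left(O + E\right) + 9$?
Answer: $- \frac{18708735162042}{1687} \approx -1.109 \cdot 10^{10}$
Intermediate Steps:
$Y{\left(O,E \right)} = 9 + E + O$ ($Y{\left(O,E \right)} = \left(E + O\right) + 9 = 9 + E + O$)
$r{\left(g,f \right)} = -6 - g^{2}$
$T = \frac{6}{1687}$ ($T = \frac{9 - 35 + 32}{1687} = 6 \cdot \frac{1}{1687} = \frac{6}{1687} \approx 0.0035566$)
$\left(\left(T - 2395\right) \left(2466 - 1099\right) + 1625\right) \left(r{\left(5,-31 \right)} + 3420\right) = \left(\left(\frac{6}{1687} - 2395\right) \left(2466 - 1099\right) + 1625\right) \left(\left(-6 - 5^{2}\right) + 3420\right) = \left(\left(- \frac{4040359}{1687}\right) 1367 + 1625\right) \left(\left(-6 - 25\right) + 3420\right) = \left(- \frac{5523170753}{1687} + 1625\right) \left(\left(-6 - 25\right) + 3420\right) = - \frac{5520429378 \left(-31 + 3420\right)}{1687} = \left(- \frac{5520429378}{1687}\right) 3389 = - \frac{18708735162042}{1687}$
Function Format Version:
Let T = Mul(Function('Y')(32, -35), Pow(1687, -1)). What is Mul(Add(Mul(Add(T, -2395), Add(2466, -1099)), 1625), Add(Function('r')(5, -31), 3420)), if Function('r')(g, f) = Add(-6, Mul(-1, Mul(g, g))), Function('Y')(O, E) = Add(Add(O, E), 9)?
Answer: Rational(-18708735162042, 1687) ≈ -1.1090e+10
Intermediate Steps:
Function('Y')(O, E) = Add(9, E, O) (Function('Y')(O, E) = Add(Add(E, O), 9) = Add(9, E, O))
Function('r')(g, f) = Add(-6, Mul(-1, Pow(g, 2)))
T = Rational(6, 1687) (T = Mul(Add(9, -35, 32), Pow(1687, -1)) = Mul(6, Rational(1, 1687)) = Rational(6, 1687) ≈ 0.0035566)
Mul(Add(Mul(Add(T, -2395), Add(2466, -1099)), 1625), Add(Function('r')(5, -31), 3420)) = Mul(Add(Mul(Add(Rational(6, 1687), -2395), Add(2466, -1099)), 1625), Add(Add(-6, Mul(-1, Pow(5, 2))), 3420)) = Mul(Add(Mul(Rational(-4040359, 1687), 1367), 1625), Add(Add(-6, Mul(-1, 25)), 3420)) = Mul(Add(Rational(-5523170753, 1687), 1625), Add(Add(-6, -25), 3420)) = Mul(Rational(-5520429378, 1687), Add(-31, 3420)) = Mul(Rational(-5520429378, 1687), 3389) = Rational(-18708735162042, 1687)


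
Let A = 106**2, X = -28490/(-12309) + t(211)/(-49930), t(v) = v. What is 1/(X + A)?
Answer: 55871670/627903166711 ≈ 8.8981e-5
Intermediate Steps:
X = 129082591/55871670 (X = -28490/(-12309) + 211/(-49930) = -28490*(-1/12309) + 211*(-1/49930) = 2590/1119 - 211/49930 = 129082591/55871670 ≈ 2.3103)
A = 11236
1/(X + A) = 1/(129082591/55871670 + 11236) = 1/(627903166711/55871670) = 55871670/627903166711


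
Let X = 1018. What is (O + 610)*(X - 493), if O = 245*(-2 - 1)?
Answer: -65625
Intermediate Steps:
O = -735 (O = 245*(-3) = -735)
(O + 610)*(X - 493) = (-735 + 610)*(1018 - 493) = -125*525 = -65625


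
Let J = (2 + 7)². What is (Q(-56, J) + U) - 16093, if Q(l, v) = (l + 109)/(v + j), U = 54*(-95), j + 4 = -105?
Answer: -594297/28 ≈ -21225.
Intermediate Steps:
j = -109 (j = -4 - 105 = -109)
U = -5130
J = 81 (J = 9² = 81)
Q(l, v) = (109 + l)/(-109 + v) (Q(l, v) = (l + 109)/(v - 109) = (109 + l)/(-109 + v))
(Q(-56, J) + U) - 16093 = ((109 - 56)/(-109 + 81) - 5130) - 16093 = (53/(-28) - 5130) - 16093 = (-1/28*53 - 5130) - 16093 = (-53/28 - 5130) - 16093 = -143693/28 - 16093 = -594297/28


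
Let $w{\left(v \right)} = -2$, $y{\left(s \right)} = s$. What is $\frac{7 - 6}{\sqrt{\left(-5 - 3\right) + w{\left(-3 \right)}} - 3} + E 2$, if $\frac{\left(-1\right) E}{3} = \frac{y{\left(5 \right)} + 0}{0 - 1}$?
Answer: $\frac{567}{19} - \frac{i \sqrt{10}}{19} \approx 29.842 - 0.16644 i$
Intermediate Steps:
$E = 15$ ($E = - 3 \frac{5 + 0}{0 - 1} = - 3 \frac{5}{-1} = - 3 \cdot 5 \left(-1\right) = \left(-3\right) \left(-5\right) = 15$)
$\frac{7 - 6}{\sqrt{\left(-5 - 3\right) + w{\left(-3 \right)}} - 3} + E 2 = \frac{7 - 6}{\sqrt{\left(-5 - 3\right) - 2} - 3} + 15 \cdot 2 = 1 \frac{1}{\sqrt{-8 - 2} - 3} + 30 = 1 \frac{1}{\sqrt{-10} - 3} + 30 = 1 \frac{1}{i \sqrt{10} - 3} + 30 = 1 \frac{1}{-3 + i \sqrt{10}} + 30 = \frac{1}{-3 + i \sqrt{10}} + 30 = 30 + \frac{1}{-3 + i \sqrt{10}}$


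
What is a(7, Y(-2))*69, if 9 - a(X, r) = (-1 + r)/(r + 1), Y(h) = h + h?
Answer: 506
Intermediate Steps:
Y(h) = 2*h
a(X, r) = 9 - (-1 + r)/(1 + r) (a(X, r) = 9 - (-1 + r)/(r + 1) = 9 - (-1 + r)/(1 + r))
a(7, Y(-2))*69 = (2*(5 + 4*(2*(-2)))/(1 + 2*(-2)))*69 = (2*(5 + 4*(-4))/(1 - 4))*69 = (2*(5 - 16)/(-3))*69 = (2*(-⅓)*(-11))*69 = (22/3)*69 = 506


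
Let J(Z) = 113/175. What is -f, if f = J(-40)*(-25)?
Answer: 113/7 ≈ 16.143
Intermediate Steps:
J(Z) = 113/175 (J(Z) = 113*(1/175) = 113/175)
f = -113/7 (f = (113/175)*(-25) = -113/7 ≈ -16.143)
-f = -1*(-113/7) = 113/7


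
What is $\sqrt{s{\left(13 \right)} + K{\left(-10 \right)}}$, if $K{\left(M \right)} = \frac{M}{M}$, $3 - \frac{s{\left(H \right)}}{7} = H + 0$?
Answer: $i \sqrt{69} \approx 8.3066 i$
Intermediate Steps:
$s{\left(H \right)} = 21 - 7 H$ ($s{\left(H \right)} = 21 - 7 \left(H + 0\right) = 21 - 7 H$)
$K{\left(M \right)} = 1$
$\sqrt{s{\left(13 \right)} + K{\left(-10 \right)}} = \sqrt{\left(21 - 91\right) + 1} = \sqrt{-70 + 1} = \sqrt{-69} = i \sqrt{69}$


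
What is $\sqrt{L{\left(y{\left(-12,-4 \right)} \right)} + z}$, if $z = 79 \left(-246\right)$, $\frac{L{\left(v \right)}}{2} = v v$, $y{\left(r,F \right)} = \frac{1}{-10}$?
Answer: $\frac{i \sqrt{1943398}}{10} \approx 139.41 i$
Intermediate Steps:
$y{\left(r,F \right)} = - \frac{1}{10}$
$L{\left(v \right)} = 2 v^{2}$ ($L{\left(v \right)} = 2 v v = 2 v^{2}$)
$z = -19434$
$\sqrt{L{\left(y{\left(-12,-4 \right)} \right)} + z} = \sqrt{2 \left(- \frac{1}{10}\right)^{2} - 19434} = \sqrt{2 \cdot \frac{1}{100} - 19434} = \sqrt{\frac{1}{50} - 19434} = \sqrt{- \frac{971699}{50}} = \frac{i \sqrt{1943398}}{10}$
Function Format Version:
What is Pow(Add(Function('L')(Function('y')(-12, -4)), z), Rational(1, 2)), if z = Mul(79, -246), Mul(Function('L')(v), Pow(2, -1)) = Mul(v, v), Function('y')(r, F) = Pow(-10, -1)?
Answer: Mul(Rational(1, 10), I, Pow(1943398, Rational(1, 2))) ≈ Mul(139.41, I)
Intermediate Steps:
Function('y')(r, F) = Rational(-1, 10)
Function('L')(v) = Mul(2, Pow(v, 2)) (Function('L')(v) = Mul(2, Mul(v, v)) = Mul(2, Pow(v, 2)))
z = -19434
Pow(Add(Function('L')(Function('y')(-12, -4)), z), Rational(1, 2)) = Pow(Add(Mul(2, Pow(Rational(-1, 10), 2)), -19434), Rational(1, 2)) = Pow(Add(Mul(2, Rational(1, 100)), -19434), Rational(1, 2)) = Pow(Add(Rational(1, 50), -19434), Rational(1, 2)) = Pow(Rational(-971699, 50), Rational(1, 2)) = Mul(Rational(1, 10), I, Pow(1943398, Rational(1, 2)))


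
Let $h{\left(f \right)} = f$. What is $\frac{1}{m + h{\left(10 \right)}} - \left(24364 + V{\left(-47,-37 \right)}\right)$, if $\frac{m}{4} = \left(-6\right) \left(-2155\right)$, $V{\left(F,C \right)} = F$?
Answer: $- \frac{1257918409}{51730} \approx -24317.0$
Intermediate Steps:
$m = 51720$ ($m = 4 \left(\left(-6\right) \left(-2155\right)\right) = 4 \cdot 12930 = 51720$)
$\frac{1}{m + h{\left(10 \right)}} - \left(24364 + V{\left(-47,-37 \right)}\right) = \frac{1}{51720 + 10} - \left(24364 - 47\right) = \frac{1}{51730} - 24317 = - \frac{1257918409}{51730}$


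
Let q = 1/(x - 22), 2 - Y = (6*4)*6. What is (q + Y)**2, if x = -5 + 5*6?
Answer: 180625/9 ≈ 20069.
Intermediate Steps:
Y = -142 (Y = 2 - 6*4*6 = 2 - 24*6 = 2 - 1*144 = 2 - 144 = -142)
x = 25 (x = -5 + 30 = 25)
q = 1/3 (q = 1/(25 - 22) = 1/3 ≈ 0.33333)
(q + Y)**2 = (1/3 - 142)**2 = (-425/3)**2 = 180625/9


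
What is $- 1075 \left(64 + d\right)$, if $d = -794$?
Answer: $784750$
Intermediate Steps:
$- 1075 \left(64 + d\right) = - 1075 \left(64 - 794\right) = \left(-1075\right) \left(-730\right) = 784750$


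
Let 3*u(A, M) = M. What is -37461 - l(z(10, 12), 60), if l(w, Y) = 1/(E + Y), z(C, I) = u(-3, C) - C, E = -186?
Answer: -4720085/126 ≈ -37461.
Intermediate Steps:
u(A, M) = M/3
z(C, I) = -2*C/3 (z(C, I) = C/3 - C = -2*C/3)
l(w, Y) = 1/(-186 + Y)
-37461 - l(z(10, 12), 60) = -37461 - 1/(-186 + 60) = -37461 - 1/(-126) = -37461 - 1*(-1/126) = -37461 + 1/126 = -4720085/126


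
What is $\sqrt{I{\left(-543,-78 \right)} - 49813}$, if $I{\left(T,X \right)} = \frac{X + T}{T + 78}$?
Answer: $\frac{2 i \sqrt{299181310}}{155} \approx 223.19 i$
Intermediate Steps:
$I{\left(T,X \right)} = \frac{T + X}{78 + T}$
$\sqrt{I{\left(-543,-78 \right)} - 49813} = \sqrt{\frac{-543 - 78}{78 - 543} - 49813} = \sqrt{\frac{1}{-465} \left(-621\right) - 49813} = \sqrt{\left(- \frac{1}{465}\right) \left(-621\right) - 49813} = \sqrt{\frac{207}{155} - 49813} = \sqrt{- \frac{7720808}{155}} = \frac{2 i \sqrt{299181310}}{155}$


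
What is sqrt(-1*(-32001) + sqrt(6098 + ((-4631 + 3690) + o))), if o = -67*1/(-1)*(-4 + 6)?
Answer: sqrt(32001 + sqrt(5291)) ≈ 179.09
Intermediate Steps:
o = 134 (o = -67*1*(-1)*2 = -(-67)*2 = -67*(-2) = 134)
sqrt(-1*(-32001) + sqrt(6098 + ((-4631 + 3690) + o))) = sqrt(-1*(-32001) + sqrt(6098 + ((-4631 + 3690) + 134))) = sqrt(32001 + sqrt(6098 + (-941 + 134))) = sqrt(32001 + sqrt(6098 - 807)) = sqrt(32001 + sqrt(5291))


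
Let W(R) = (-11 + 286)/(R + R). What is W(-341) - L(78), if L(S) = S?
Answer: -4861/62 ≈ -78.403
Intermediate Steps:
W(R) = 275/(2*R) (W(R) = 275/((2*R)) = 275*(1/(2*R)) = 275/(2*R))
W(-341) - L(78) = (275/2)/(-341) - 1*78 = (275/2)*(-1/341) - 78 = -25/62 - 78 = -4861/62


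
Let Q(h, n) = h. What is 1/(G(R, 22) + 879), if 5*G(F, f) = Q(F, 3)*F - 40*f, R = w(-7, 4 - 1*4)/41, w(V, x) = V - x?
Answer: 8405/5908764 ≈ 0.0014225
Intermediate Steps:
R = -7/41 (R = (-7 - (4 - 1*4))/41 = (-7 - (4 - 4))*(1/41) = (-7 - 1*0)*(1/41) = (-7 + 0)*(1/41) = -7*1/41 = -7/41 ≈ -0.17073)
G(F, f) = -8*f + F²/5 (G(F, f) = (F*F - 40*f)/5 = (F² - 40*f)/5 = -8*f + F²/5)
1/(G(R, 22) + 879) = 1/((-8*22 + (-7/41)²/5) + 879) = 1/((-176 + (⅕)*(49/1681)) + 879) = 1/((-176 + 49/8405) + 879) = 1/(-1479231/8405 + 879) = 1/(5908764/8405) = 8405/5908764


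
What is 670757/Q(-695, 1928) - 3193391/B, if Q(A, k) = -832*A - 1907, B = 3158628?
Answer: 92738408731/606807183708 ≈ 0.15283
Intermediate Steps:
Q(A, k) = -1907 - 832*A
670757/Q(-695, 1928) - 3193391/B = 670757/(-1907 - 832*(-695)) - 3193391/3158628 = 670757/(-1907 + 578240) - 3193391*1/3158628 = 670757/576333 - 3193391/3158628 = 92738408731/606807183708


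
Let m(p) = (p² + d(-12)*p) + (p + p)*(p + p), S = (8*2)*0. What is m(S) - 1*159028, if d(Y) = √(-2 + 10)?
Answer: -159028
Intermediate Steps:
S = 0 (S = 16*0 = 0)
d(Y) = 2*√2 (d(Y) = √8 = 2*√2)
m(p) = 5*p² + 2*p*√2 (m(p) = (p² + (2*√2)*p) + (p + p)*(p + p) = (p² + 2*p*√2) + (2*p)*(2*p) = (p² + 2*p*√2) + 4*p² = 5*p² + 2*p*√2)
m(S) - 1*159028 = 0*(2*√2 + 5*0) - 1*159028 = 0*(2*√2 + 0) - 159028 = 0*(2*√2) - 159028 = 0 - 159028 = -159028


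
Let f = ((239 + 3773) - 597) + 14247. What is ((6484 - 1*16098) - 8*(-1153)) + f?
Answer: 17272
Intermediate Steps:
f = 17662 (f = (4012 - 597) + 14247 = 3415 + 14247 = 17662)
((6484 - 1*16098) - 8*(-1153)) + f = ((6484 - 1*16098) - 8*(-1153)) + 17662 = ((6484 - 16098) + 9224) + 17662 = (-9614 + 9224) + 17662 = -390 + 17662 = 17272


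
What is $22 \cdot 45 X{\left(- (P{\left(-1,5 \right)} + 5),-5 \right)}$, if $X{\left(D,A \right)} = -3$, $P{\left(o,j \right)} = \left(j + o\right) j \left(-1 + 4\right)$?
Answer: $-2970$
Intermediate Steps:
$P{\left(o,j \right)} = 3 j \left(j + o\right)$ ($P{\left(o,j \right)} = j \left(j + o\right) 3 = 3 j \left(j + o\right)$)
$22 \cdot 45 X{\left(- (P{\left(-1,5 \right)} + 5),-5 \right)} = 22 \cdot 45 \left(-3\right) = 990 \left(-3\right) = -2970$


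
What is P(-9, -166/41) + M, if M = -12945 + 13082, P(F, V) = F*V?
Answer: 7111/41 ≈ 173.44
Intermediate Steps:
M = 137
P(-9, -166/41) + M = -(-1494)/41 + 137 = -9*(-166/41) + 137 = 1494/41 + 137 = 7111/41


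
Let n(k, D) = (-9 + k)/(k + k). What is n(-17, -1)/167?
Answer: 13/2839 ≈ 0.0045791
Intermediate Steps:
n(k, D) = (-9 + k)/(2*k) (n(k, D) = (-9 + k)/((2*k)) = (-9 + k)*(1/(2*k)) = (-9 + k)/(2*k))
n(-17, -1)/167 = ((½)*(-9 - 17)/(-17))/167 = ((½)*(-1/17)*(-26))*(1/167) = (13/17)*(1/167) = 13/2839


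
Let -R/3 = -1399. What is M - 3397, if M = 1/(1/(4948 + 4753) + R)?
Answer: -138309178205/40715098 ≈ -3397.0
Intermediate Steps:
R = 4197 (R = -3*(-1399) = 4197)
M = 9701/40715098 (M = 1/(1/(4948 + 4753) + 4197) = 1/(1/9701 + 4197) = 1/(40715098/9701) = 9701/40715098 ≈ 0.00023827)
M - 3397 = 9701/40715098 - 3397 = -138309178205/40715098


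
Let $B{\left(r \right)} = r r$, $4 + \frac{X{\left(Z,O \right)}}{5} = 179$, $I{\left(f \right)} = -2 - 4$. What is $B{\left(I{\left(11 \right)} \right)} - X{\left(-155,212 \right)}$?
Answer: $-839$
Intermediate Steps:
$I{\left(f \right)} = -6$ ($I{\left(f \right)} = -2 - 4 = -6$)
$X{\left(Z,O \right)} = 875$ ($X{\left(Z,O \right)} = -20 + 5 \cdot 179 = -20 + 895 = 875$)
$B{\left(r \right)} = r^{2}$
$B{\left(I{\left(11 \right)} \right)} - X{\left(-155,212 \right)} = \left(-6\right)^{2} - 875 = 36 - 875 = -839$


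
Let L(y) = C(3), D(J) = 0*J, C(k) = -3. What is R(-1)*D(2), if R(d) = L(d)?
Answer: 0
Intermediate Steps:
D(J) = 0
L(y) = -3
R(d) = -3
R(-1)*D(2) = -3*0 = 0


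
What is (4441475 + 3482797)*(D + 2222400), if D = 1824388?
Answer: 32067848838336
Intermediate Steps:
(4441475 + 3482797)*(D + 2222400) = (4441475 + 3482797)*(1824388 + 2222400) = 7924272*4046788 = 32067848838336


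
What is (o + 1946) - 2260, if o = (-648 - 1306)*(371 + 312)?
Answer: -1334896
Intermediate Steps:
o = -1334582 (o = -1954*683 = -1334582)
(o + 1946) - 2260 = (-1334582 + 1946) - 2260 = -1332636 - 2260 = -1334896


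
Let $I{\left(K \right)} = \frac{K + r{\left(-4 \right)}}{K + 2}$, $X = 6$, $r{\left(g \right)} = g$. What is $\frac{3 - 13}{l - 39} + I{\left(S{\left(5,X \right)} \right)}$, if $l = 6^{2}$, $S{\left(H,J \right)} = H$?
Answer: $\frac{73}{21} \approx 3.4762$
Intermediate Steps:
$l = 36$
$I{\left(K \right)} = \frac{-4 + K}{2 + K}$ ($I{\left(K \right)} = \frac{K - 4}{K + 2} = \frac{-4 + K}{2 + K}$)
$\frac{3 - 13}{l - 39} + I{\left(S{\left(5,X \right)} \right)} = \frac{3 - 13}{36 - 39} + \frac{-4 + 5}{2 + 5} = \frac{3 - 13}{-3} + \frac{1}{7} \cdot 1 = \left(-10\right) \left(- \frac{1}{3}\right) + \frac{1}{7} \cdot 1 = \frac{10}{3} + \frac{1}{7} = \frac{73}{21}$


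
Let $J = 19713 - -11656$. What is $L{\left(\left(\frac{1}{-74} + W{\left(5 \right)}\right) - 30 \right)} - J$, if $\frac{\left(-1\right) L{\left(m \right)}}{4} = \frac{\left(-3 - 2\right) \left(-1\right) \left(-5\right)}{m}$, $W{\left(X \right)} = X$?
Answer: $- \frac{58071419}{1851} \approx -31373.0$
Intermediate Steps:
$J = 31369$ ($J = 19713 + 11656 = 31369$)
$L{\left(m \right)} = \frac{100}{m}$ ($L{\left(m \right)} = - 4 \frac{\left(-3 - 2\right) \left(-1\right) \left(-5\right)}{m} = - 4 \frac{\left(-5\right) \left(-1\right) \left(-5\right)}{m} = - 4 \frac{5 \left(-5\right)}{m} = - 4 \left(- \frac{25}{m}\right) = \frac{100}{m}$)
$L{\left(\left(\frac{1}{-74} + W{\left(5 \right)}\right) - 30 \right)} - J = \frac{100}{\left(\frac{1}{-74} + 5\right) - 30} - 31369 = \frac{100}{\left(- \frac{1}{74} + 5\right) - 30} - 31369 = \frac{100}{\frac{369}{74} - 30} - 31369 = \frac{100}{- \frac{1851}{74}} - 31369 = 100 \left(- \frac{74}{1851}\right) - 31369 = - \frac{7400}{1851} - 31369 = - \frac{58071419}{1851}$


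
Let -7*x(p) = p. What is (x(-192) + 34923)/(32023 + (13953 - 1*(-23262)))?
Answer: 244653/484666 ≈ 0.50479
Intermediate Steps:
x(p) = -p/7
(x(-192) + 34923)/(32023 + (13953 - 1*(-23262))) = (-⅐*(-192) + 34923)/(32023 + (13953 - 1*(-23262))) = (192/7 + 34923)/(32023 + (13953 + 23262)) = 244653/(7*(32023 + 37215)) = (244653/7)/69238 = (244653/7)*(1/69238) = 244653/484666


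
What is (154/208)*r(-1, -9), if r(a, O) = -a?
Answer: 77/104 ≈ 0.74039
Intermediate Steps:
(154/208)*r(-1, -9) = (154/208)*(-1*(-1)) = (154*(1/208))*1 = (77/104)*1 = 77/104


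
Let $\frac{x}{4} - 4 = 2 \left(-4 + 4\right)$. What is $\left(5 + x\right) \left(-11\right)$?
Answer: $-231$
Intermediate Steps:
$x = 16$ ($x = 16 + 4 \cdot 2 \left(-4 + 4\right) = 16 + 4 \cdot 2 \cdot 0 = 16 + 4 \cdot 0 = 16 + 0 = 16$)
$\left(5 + x\right) \left(-11\right) = \left(5 + 16\right) \left(-11\right) = 21 \left(-11\right) = -231$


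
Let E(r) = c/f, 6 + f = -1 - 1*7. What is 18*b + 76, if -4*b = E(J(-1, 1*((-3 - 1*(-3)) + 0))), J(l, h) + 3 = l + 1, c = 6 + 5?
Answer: 2227/28 ≈ 79.536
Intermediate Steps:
c = 11
f = -14 (f = -6 + (-1 - 1*7) = -6 + (-1 - 7) = -6 - 8 = -14)
J(l, h) = -2 + l (J(l, h) = -3 + (l + 1) = -3 + (1 + l) = -2 + l)
E(r) = -11/14 (E(r) = 11/(-14) = 11*(-1/14) = -11/14)
b = 11/56 (b = -1/4*(-11/14) = 11/56 ≈ 0.19643)
18*b + 76 = 18*(11/56) + 76 = 99/28 + 76 = 2227/28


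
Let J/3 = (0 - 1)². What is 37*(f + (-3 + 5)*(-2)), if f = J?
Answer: -37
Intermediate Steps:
J = 3 (J = 3*(0 - 1)² = 3*(-1)² = 3*1 = 3)
f = 3
37*(f + (-3 + 5)*(-2)) = 37*(3 + (-3 + 5)*(-2)) = 37*(3 + 2*(-2)) = 37*(3 - 4) = 37*(-1) = -37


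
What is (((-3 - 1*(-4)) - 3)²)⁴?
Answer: 256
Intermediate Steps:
(((-3 - 1*(-4)) - 3)²)⁴ = (((-3 + 4) - 3)²)⁴ = ((1 - 3)²)⁴ = ((-2)²)⁴ = 4⁴ = 256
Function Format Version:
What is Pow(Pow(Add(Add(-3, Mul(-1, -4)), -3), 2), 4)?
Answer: 256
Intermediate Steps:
Pow(Pow(Add(Add(-3, Mul(-1, -4)), -3), 2), 4) = Pow(Pow(Add(Add(-3, 4), -3), 2), 4) = Pow(Pow(Add(1, -3), 2), 4) = Pow(Pow(-2, 2), 4) = Pow(4, 4) = 256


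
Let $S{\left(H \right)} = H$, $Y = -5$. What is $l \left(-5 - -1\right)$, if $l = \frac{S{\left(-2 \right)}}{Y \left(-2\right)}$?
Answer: $\frac{4}{5} \approx 0.8$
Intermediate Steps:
$l = - \frac{1}{5}$ ($l = - \frac{2}{\left(-5\right) \left(-2\right)} = - \frac{2}{10} = \left(-2\right) \frac{1}{10} = - \frac{1}{5} \approx -0.2$)
$l \left(-5 - -1\right) = - \frac{-5 - -1}{5} = - \frac{-5 + 1}{5} = \left(- \frac{1}{5}\right) \left(-4\right) = \frac{4}{5}$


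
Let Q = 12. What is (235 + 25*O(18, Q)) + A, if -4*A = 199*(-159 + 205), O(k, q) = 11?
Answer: -3557/2 ≈ -1778.5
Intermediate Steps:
A = -4577/2 (A = -199*(-159 + 205)/4 = -199*46/4 = -¼*9154 = -4577/2 ≈ -2288.5)
(235 + 25*O(18, Q)) + A = (235 + 25*11) - 4577/2 = (235 + 275) - 4577/2 = 510 - 4577/2 = -3557/2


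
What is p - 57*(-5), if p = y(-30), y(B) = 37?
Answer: 322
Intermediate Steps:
p = 37
p - 57*(-5) = 37 - 57*(-5) = 37 - 3*(-95) = 37 + 285 = 322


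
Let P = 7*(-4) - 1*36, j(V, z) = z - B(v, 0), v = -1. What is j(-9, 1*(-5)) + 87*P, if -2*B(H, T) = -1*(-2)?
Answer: -5572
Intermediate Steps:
B(H, T) = -1 (B(H, T) = -(-1)*(-2)/2 = -½*2 = -1)
j(V, z) = 1 + z (j(V, z) = z - 1*(-1) = z + 1 = 1 + z)
P = -64 (P = -28 - 36 = -64)
j(-9, 1*(-5)) + 87*P = (1 + 1*(-5)) + 87*(-64) = (1 - 5) - 5568 = -4 - 5568 = -5572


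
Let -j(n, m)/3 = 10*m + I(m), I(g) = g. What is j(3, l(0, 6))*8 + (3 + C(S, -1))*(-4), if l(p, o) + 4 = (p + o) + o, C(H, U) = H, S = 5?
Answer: -2144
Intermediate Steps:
l(p, o) = -4 + p + 2*o (l(p, o) = -4 + ((p + o) + o) = -4 + ((o + p) + o) = -4 + (p + 2*o) = -4 + p + 2*o)
j(n, m) = -33*m (j(n, m) = -3*(10*m + m) = -33*m)
j(3, l(0, 6))*8 + (3 + C(S, -1))*(-4) = -33*(-4 + 0 + 2*6)*8 + (3 + 5)*(-4) = -33*(-4 + 0 + 12)*8 + 8*(-4) = -33*8*8 - 32 = -264*8 - 32 = -2112 - 32 = -2144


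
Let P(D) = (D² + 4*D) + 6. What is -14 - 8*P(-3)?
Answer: -38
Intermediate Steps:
P(D) = 6 + D² + 4*D
-14 - 8*P(-3) = -14 - 8*(6 + (-3)² + 4*(-3)) = -14 - 8*(6 + 9 - 12) = -14 - 8*3 = -14 - 24 = -38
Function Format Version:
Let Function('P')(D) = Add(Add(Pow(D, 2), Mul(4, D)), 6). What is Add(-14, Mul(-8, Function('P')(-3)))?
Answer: -38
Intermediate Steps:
Function('P')(D) = Add(6, Pow(D, 2), Mul(4, D))
Add(-14, Mul(-8, Function('P')(-3))) = Add(-14, Mul(-8, Add(6, Pow(-3, 2), Mul(4, -3)))) = Add(-14, Mul(-8, Add(6, 9, -12))) = Add(-14, Mul(-8, 3)) = Add(-14, -24) = -38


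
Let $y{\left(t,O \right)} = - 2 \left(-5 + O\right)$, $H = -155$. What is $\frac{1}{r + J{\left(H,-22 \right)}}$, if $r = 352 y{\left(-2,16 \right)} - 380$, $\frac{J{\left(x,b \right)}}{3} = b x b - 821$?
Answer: $- \frac{1}{235647} \approx -4.2436 \cdot 10^{-6}$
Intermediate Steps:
$J{\left(x,b \right)} = -2463 + 3 x b^{2}$ ($J{\left(x,b \right)} = 3 \left(b x b - 821\right) = 3 \left(x b^{2} - 821\right) = 3 \left(-821 + x b^{2}\right) = -2463 + 3 x b^{2}$)
$y{\left(t,O \right)} = 10 - 2 O$
$r = -8124$ ($r = 352 \left(10 - 32\right) - 380 = 352 \left(-22\right) - 380 = -7744 - 380 = -8124$)
$\frac{1}{r + J{\left(H,-22 \right)}} = \frac{1}{-8124 + \left(-2463 + 3 \left(-155\right) \left(-22\right)^{2}\right)} = \frac{1}{-8124 + \left(-2463 + 3 \left(-155\right) 484\right)} = \frac{1}{-8124 - 227523} = \frac{1}{-235647} = - \frac{1}{235647}$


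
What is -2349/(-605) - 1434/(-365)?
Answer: 344991/44165 ≈ 7.8114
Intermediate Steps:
-2349/(-605) - 1434/(-365) = -2349*(-1/605) - 1434*(-1/365) = 2349/605 + 1434/365 = 344991/44165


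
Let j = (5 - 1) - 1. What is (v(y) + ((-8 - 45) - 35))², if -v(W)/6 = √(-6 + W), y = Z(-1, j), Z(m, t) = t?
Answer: 7636 + 1056*I*√3 ≈ 7636.0 + 1829.0*I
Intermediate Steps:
j = 3 (j = 4 - 1 = 3)
y = 3
v(W) = -6*√(-6 + W)
(v(y) + ((-8 - 45) - 35))² = (-6*√(-6 + 3) + ((-8 - 45) - 35))² = (-6*I*√3 + (-53 - 35))² = (-6*I*√3 - 88)² = (-88 - 6*I*√3)²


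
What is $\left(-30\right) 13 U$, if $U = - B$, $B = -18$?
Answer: $-7020$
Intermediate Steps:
$U = 18$ ($U = \left(-1\right) \left(-18\right) = 18$)
$\left(-30\right) 13 U = \left(-30\right) 13 \cdot 18 = \left(-390\right) 18 = -7020$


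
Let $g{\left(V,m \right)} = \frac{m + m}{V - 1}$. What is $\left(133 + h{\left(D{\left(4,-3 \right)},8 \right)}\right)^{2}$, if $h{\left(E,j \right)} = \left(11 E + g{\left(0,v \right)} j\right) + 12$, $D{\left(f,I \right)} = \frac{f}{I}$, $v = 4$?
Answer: $\frac{39601}{9} \approx 4400.1$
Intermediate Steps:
$g{\left(V,m \right)} = \frac{2 m}{-1 + V}$
$h{\left(E,j \right)} = 12 - 8 j + 11 E$ ($h{\left(E,j \right)} = \left(11 E + 2 \cdot 4 \frac{1}{-1 + 0} j\right) + 12 = \left(11 E + 2 \cdot 4 \frac{1}{-1} j\right) + 12 = \left(11 E + 2 \cdot 4 \left(-1\right) j\right) + 12 = \left(11 E - 8 j\right) + 12 = \left(- 8 j + 11 E\right) + 12 = 12 - 8 j + 11 E$)
$\left(133 + h{\left(D{\left(4,-3 \right)},8 \right)}\right)^{2} = \left(133 + \left(12 - 64 + 11 \frac{4}{-3}\right)\right)^{2} = \left(133 + \left(12 - 64 + 11 \cdot 4 \left(- \frac{1}{3}\right)\right)\right)^{2} = \left(133 + \left(12 - 64 + 11 \left(- \frac{4}{3}\right)\right)\right)^{2} = \left(133 - \frac{200}{3}\right)^{2} = \left(\frac{199}{3}\right)^{2} = \frac{39601}{9}$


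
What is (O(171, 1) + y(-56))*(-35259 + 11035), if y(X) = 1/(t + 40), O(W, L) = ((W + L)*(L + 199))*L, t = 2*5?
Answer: -20832652112/25 ≈ -8.3331e+8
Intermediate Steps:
t = 10
O(W, L) = L*(199 + L)*(L + W) (O(W, L) = ((L + W)*(199 + L))*L = ((199 + L)*(L + W))*L = L*(199 + L)*(L + W))
y(X) = 1/50 (y(X) = 1/(10 + 40) = 1/50)
(O(171, 1) + y(-56))*(-35259 + 11035) = (1*(1² + 199*1 + 199*171 + 1*171) + 1/50)*(-35259 + 11035) = (1*(1 + 199 + 34029 + 171) + 1/50)*(-24224) = (1*34400 + 1/50)*(-24224) = (34400 + 1/50)*(-24224) = (1720001/50)*(-24224) = -20832652112/25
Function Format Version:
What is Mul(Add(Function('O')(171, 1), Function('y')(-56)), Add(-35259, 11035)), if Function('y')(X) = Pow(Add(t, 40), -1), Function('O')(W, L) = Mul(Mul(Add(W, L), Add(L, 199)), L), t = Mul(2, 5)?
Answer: Rational(-20832652112, 25) ≈ -8.3331e+8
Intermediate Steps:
t = 10
Function('O')(W, L) = Mul(L, Add(199, L), Add(L, W)) (Function('O')(W, L) = Mul(Mul(Add(L, W), Add(199, L)), L) = Mul(Mul(Add(199, L), Add(L, W)), L) = Mul(L, Add(199, L), Add(L, W)))
Function('y')(X) = Rational(1, 50) (Function('y')(X) = Pow(Add(10, 40), -1) = Pow(50, -1) = Rational(1, 50))
Mul(Add(Function('O')(171, 1), Function('y')(-56)), Add(-35259, 11035)) = Mul(Add(Mul(1, Add(Pow(1, 2), Mul(199, 1), Mul(199, 171), Mul(1, 171))), Rational(1, 50)), Add(-35259, 11035)) = Mul(Add(Mul(1, Add(1, 199, 34029, 171)), Rational(1, 50)), -24224) = Mul(Add(Mul(1, 34400), Rational(1, 50)), -24224) = Mul(Add(34400, Rational(1, 50)), -24224) = Mul(Rational(1720001, 50), -24224) = Rational(-20832652112, 25)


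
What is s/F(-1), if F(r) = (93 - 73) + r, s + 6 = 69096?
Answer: 69090/19 ≈ 3636.3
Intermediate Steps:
s = 69090 (s = -6 + 69096 = 69090)
F(r) = 20 + r
s/F(-1) = 69090/(20 - 1) = 69090/19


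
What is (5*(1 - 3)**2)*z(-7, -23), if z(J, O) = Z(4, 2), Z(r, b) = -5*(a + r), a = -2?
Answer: -200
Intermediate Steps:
Z(r, b) = 10 - 5*r (Z(r, b) = -5*(-2 + r) = 10 - 5*r)
z(J, O) = -10 (z(J, O) = 10 - 5*4 = 10 - 20 = -10)
(5*(1 - 3)**2)*z(-7, -23) = (5*(1 - 3)**2)*(-10) = (5*(-2)**2)*(-10) = (5*4)*(-10) = 20*(-10) = -200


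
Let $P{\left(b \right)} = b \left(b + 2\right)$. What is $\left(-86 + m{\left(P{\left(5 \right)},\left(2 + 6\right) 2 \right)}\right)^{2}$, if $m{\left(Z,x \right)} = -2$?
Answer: $7744$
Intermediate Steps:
$P{\left(b \right)} = b \left(2 + b\right)$
$\left(-86 + m{\left(P{\left(5 \right)},\left(2 + 6\right) 2 \right)}\right)^{2} = \left(-86 - 2\right)^{2} = \left(-88\right)^{2} = 7744$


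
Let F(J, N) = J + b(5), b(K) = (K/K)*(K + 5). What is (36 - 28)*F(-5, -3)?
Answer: 40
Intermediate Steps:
b(K) = 5 + K (b(K) = 1*(5 + K) = 5 + K)
F(J, N) = 10 + J (F(J, N) = J + (5 + 5) = J + 10 = 10 + J)
(36 - 28)*F(-5, -3) = (36 - 28)*(10 - 5) = 8*5 = 40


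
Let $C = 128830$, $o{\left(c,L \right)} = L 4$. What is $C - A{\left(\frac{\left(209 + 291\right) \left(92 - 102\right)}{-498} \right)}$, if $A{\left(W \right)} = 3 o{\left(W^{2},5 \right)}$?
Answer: $128770$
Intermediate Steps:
$o{\left(c,L \right)} = 4 L$
$A{\left(W \right)} = 60$ ($A{\left(W \right)} = 3 \cdot 4 \cdot 5 = 3 \cdot 20 = 60$)
$C - A{\left(\frac{\left(209 + 291\right) \left(92 - 102\right)}{-498} \right)} = 128830 - 60 = 128770$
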